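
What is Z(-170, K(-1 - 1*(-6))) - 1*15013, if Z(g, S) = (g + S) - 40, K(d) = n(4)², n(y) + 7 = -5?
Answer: -15079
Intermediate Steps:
n(y) = -12 (n(y) = -7 - 5 = -12)
K(d) = 144 (K(d) = (-12)² = 144)
Z(g, S) = -40 + S + g (Z(g, S) = (S + g) - 40 = -40 + S + g)
Z(-170, K(-1 - 1*(-6))) - 1*15013 = (-40 + 144 - 170) - 1*15013 = -66 - 15013 = -15079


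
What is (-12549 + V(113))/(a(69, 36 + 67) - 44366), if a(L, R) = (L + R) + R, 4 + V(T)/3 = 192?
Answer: 3995/14697 ≈ 0.27182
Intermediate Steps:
V(T) = 564 (V(T) = -12 + 3*192 = -12 + 576 = 564)
a(L, R) = L + 2*R
(-12549 + V(113))/(a(69, 36 + 67) - 44366) = (-12549 + 564)/((69 + 2*(36 + 67)) - 44366) = -11985/((69 + 2*103) - 44366) = -11985/((69 + 206) - 44366) = -11985/(275 - 44366) = -11985/(-44091) = -11985*(-1/44091) = 3995/14697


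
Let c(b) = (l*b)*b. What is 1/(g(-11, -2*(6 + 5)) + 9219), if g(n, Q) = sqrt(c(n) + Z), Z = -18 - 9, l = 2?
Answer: 9219/84989746 - sqrt(215)/84989746 ≈ 0.00010830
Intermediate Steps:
c(b) = 2*b**2 (c(b) = (2*b)*b = 2*b**2)
Z = -27
g(n, Q) = sqrt(-27 + 2*n**2) (g(n, Q) = sqrt(2*n**2 - 27) = sqrt(-27 + 2*n**2))
1/(g(-11, -2*(6 + 5)) + 9219) = 1/(sqrt(-27 + 2*(-11)**2) + 9219) = 1/(sqrt(-27 + 2*121) + 9219) = 1/(sqrt(-27 + 242) + 9219) = 1/(sqrt(215) + 9219) = 1/(9219 + sqrt(215))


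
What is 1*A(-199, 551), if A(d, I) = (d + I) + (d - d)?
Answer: 352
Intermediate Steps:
A(d, I) = I + d (A(d, I) = (I + d) + 0 = I + d)
1*A(-199, 551) = 1*(551 - 199) = 1*352 = 352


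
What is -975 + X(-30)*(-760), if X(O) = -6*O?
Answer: -137775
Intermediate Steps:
-975 + X(-30)*(-760) = -975 - 6*(-30)*(-760) = -975 + 180*(-760) = -975 - 136800 = -137775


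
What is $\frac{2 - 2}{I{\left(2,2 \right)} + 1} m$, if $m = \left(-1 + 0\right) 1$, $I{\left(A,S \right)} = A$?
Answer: $0$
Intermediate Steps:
$m = -1$ ($m = \left(-1\right) 1 = -1$)
$\frac{2 - 2}{I{\left(2,2 \right)} + 1} m = \frac{2 - 2}{2 + 1} \left(-1\right) = \frac{0}{3} \left(-1\right) = 0 \cdot \frac{1}{3} \left(-1\right) = 0 \left(-1\right) = 0$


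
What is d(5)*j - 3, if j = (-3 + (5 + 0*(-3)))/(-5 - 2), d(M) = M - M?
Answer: -3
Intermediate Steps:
d(M) = 0
j = -2/7 (j = (-3 + (5 + 0))/(-7) = (-3 + 5)*(-⅐) = 2*(-⅐) = -2/7 ≈ -0.28571)
d(5)*j - 3 = 0*(-2/7) - 3 = 0 - 3 = -3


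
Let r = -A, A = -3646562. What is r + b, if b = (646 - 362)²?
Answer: 3727218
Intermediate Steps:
b = 80656 (b = 284² = 80656)
r = 3646562 (r = -1*(-3646562) = 3646562)
r + b = 3646562 + 80656 = 3727218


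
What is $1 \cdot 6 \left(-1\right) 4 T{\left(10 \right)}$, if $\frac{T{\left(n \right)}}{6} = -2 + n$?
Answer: $-1152$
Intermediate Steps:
$T{\left(n \right)} = -12 + 6 n$ ($T{\left(n \right)} = 6 \left(-2 + n\right) = -12 + 6 n$)
$1 \cdot 6 \left(-1\right) 4 T{\left(10 \right)} = 1 \cdot 6 \left(-1\right) 4 \left(-12 + 6 \cdot 10\right) = 1 \left(-6\right) 4 \left(-12 + 60\right) = \left(-6\right) 4 \cdot 48 = \left(-24\right) 48 = -1152$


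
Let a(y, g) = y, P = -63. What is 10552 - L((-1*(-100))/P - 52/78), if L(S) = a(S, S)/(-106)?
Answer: 35233057/3339 ≈ 10552.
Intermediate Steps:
L(S) = -S/106 (L(S) = S/(-106) = S*(-1/106) = -S/106)
10552 - L((-1*(-100))/P - 52/78) = 10552 - (-1)*(-1*(-100)/(-63) - 52/78)/106 = 10552 - (-1)*(100*(-1/63) - 52*1/78)/106 = 10552 - (-1)*(-100/63 - ⅔)/106 = 10552 - (-1)*(-142)/(106*63) = 10552 - 1*71/3339 = 10552 - 71/3339 = 35233057/3339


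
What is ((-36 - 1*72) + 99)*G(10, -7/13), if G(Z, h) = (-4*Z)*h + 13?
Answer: -4041/13 ≈ -310.85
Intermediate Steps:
G(Z, h) = 13 - 4*Z*h (G(Z, h) = -4*Z*h + 13 = 13 - 4*Z*h)
((-36 - 1*72) + 99)*G(10, -7/13) = ((-36 - 1*72) + 99)*(13 - 4*10*(-7/13)) = ((-36 - 72) + 99)*(13 - 4*10*(-7*1/13)) = (-108 + 99)*(13 - 4*10*(-7/13)) = -9*(13 + 280/13) = -9*449/13 = -4041/13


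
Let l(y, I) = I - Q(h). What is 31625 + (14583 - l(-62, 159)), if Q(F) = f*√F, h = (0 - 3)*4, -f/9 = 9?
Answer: 46049 - 162*I*√3 ≈ 46049.0 - 280.59*I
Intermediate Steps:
f = -81 (f = -9*9 = -81)
h = -12 (h = -3*4 = -12)
Q(F) = -81*√F
l(y, I) = I + 162*I*√3 (l(y, I) = I - (-81)*√(-12) = I - (-81)*2*I*√3 = I - (-162)*I*√3 = I + 162*I*√3)
31625 + (14583 - l(-62, 159)) = 31625 + (14583 - (159 + 162*I*√3)) = 31625 + (14583 + (-159 - 162*I*√3)) = 31625 + (14424 - 162*I*√3) = 46049 - 162*I*√3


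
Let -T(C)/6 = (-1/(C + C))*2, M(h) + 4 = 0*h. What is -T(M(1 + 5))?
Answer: 3/2 ≈ 1.5000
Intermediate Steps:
M(h) = -4 (M(h) = -4 + 0*h = -4 + 0 = -4)
T(C) = 6/C (T(C) = -6*-1/(C + C)*2 = -6*-1/(2*C)*2 = -6*(1/(2*C))*(-1)*2 = -6*(-1/(2*C))*2 = -(-6)/C = 6/C)
-T(M(1 + 5)) = -6/(-4) = -6*(-1)/4 = -1*(-3/2) = 3/2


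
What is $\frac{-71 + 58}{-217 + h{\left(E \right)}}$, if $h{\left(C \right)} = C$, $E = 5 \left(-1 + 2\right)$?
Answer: $\frac{13}{212} \approx 0.061321$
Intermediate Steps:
$E = 5$ ($E = 5 \cdot 1 = 5$)
$\frac{-71 + 58}{-217 + h{\left(E \right)}} = \frac{-71 + 58}{-217 + 5} = - \frac{13}{-212} = \left(-13\right) \left(- \frac{1}{212}\right) = \frac{13}{212}$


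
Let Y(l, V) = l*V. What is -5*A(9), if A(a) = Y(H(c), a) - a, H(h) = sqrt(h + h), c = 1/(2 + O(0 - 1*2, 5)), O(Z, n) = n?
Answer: 45 - 45*sqrt(14)/7 ≈ 20.946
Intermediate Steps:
c = 1/7 (c = 1/(2 + 5) = 1/7 ≈ 0.14286)
H(h) = sqrt(2)*sqrt(h) (H(h) = sqrt(2*h) = sqrt(2)*sqrt(h))
Y(l, V) = V*l
A(a) = -a + a*sqrt(14)/7 (A(a) = a*(sqrt(2)*sqrt(1/7)) - a = a*(sqrt(2)*(sqrt(7)/7)) - a = a*(sqrt(14)/7) - a = a*sqrt(14)/7 - a = -a + a*sqrt(14)/7)
-5*A(9) = -5*9*(-7 + sqrt(14))/7 = -5*(-9 + 9*sqrt(14)/7) = 45 - 45*sqrt(14)/7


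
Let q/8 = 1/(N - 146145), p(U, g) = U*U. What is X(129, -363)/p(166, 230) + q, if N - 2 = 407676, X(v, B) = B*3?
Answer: -3428783/86828956 ≈ -0.039489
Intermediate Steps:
X(v, B) = 3*B
p(U, g) = U²
N = 407678 (N = 2 + 407676 = 407678)
q = 8/261533 (q = 8/(407678 - 146145) = 8/261533 ≈ 3.0589e-5)
X(129, -363)/p(166, 230) + q = (3*(-363))/(166²) + 8/261533 = -1089/27556 + 8/261533 = -3428783/86828956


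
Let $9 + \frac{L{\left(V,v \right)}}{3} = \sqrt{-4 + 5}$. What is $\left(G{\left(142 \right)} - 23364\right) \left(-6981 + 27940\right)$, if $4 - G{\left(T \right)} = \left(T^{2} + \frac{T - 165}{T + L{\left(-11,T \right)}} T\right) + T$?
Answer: $- \frac{53962319899}{59} \approx -9.1462 \cdot 10^{8}$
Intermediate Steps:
$L{\left(V,v \right)} = -24$ ($L{\left(V,v \right)} = -27 + 3 \sqrt{-4 + 5} = -27 + 3 \sqrt{1} = -27 + 3 \cdot 1 = -27 + 3 = -24$)
$G{\left(T \right)} = 4 - T - T^{2} - \frac{T \left(-165 + T\right)}{-24 + T}$ ($G{\left(T \right)} = 4 - \left(\left(T^{2} + \frac{T - 165}{T - 24} T\right) + T\right) = 4 - \left(\left(T^{2} + \frac{-165 + T}{-24 + T} T\right) + T\right) = 4 - \left(\left(T^{2} + \frac{T \left(-165 + T\right)}{-24 + T}\right) + T\right) = 4 - \left(T + T^{2} + \frac{T \left(-165 + T\right)}{-24 + T}\right) = 4 - T - T^{2} - \frac{T \left(-165 + T\right)}{-24 + T}$)
$\left(G{\left(142 \right)} - 23364\right) \left(-6981 + 27940\right) = \left(\frac{-96 - 142^{3} + 22 \cdot 142^{2} + 193 \cdot 142}{-24 + 142} - 23364\right) \left(-6981 + 27940\right) = \left(\frac{-96 - 2863288 + 22 \cdot 20164 + 27406}{118} - 23364\right) 20959 = \left(\frac{-96 - 2863288 + 443608 + 27406}{118} - 23364\right) 20959 = \left(\frac{1}{118} \left(-2392370\right) - 23364\right) 20959 = \left(- \frac{1196185}{59} - 23364\right) 20959 = \left(- \frac{2574661}{59}\right) 20959 = - \frac{53962319899}{59}$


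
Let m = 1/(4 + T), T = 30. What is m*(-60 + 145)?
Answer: 5/2 ≈ 2.5000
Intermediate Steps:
m = 1/34 (m = 1/(4 + 30) = 1/34 ≈ 0.029412)
m*(-60 + 145) = (-60 + 145)/34 = (1/34)*85 = 5/2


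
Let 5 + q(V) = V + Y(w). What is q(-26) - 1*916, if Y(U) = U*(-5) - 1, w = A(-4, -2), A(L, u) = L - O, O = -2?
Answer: -938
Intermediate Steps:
A(L, u) = 2 + L (A(L, u) = L - 1*(-2) = L + 2 = 2 + L)
w = -2 (w = 2 - 4 = -2)
Y(U) = -1 - 5*U (Y(U) = -5*U - 1 = -1 - 5*U)
q(V) = 4 + V (q(V) = -5 + (V + (-1 - 5*(-2))) = -5 + (V + (-1 + 10)) = -5 + (V + 9) = -5 + (9 + V) = 4 + V)
q(-26) - 1*916 = (4 - 26) - 1*916 = -22 - 916 = -938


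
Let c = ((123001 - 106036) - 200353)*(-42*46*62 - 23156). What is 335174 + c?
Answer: 26213815894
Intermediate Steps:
c = 26213480720 (c = (16965 - 200353)*(-1932*62 - 23156) = -183388*(-119784 - 23156) = -183388*(-142940) = 26213480720)
335174 + c = 335174 + 26213480720 = 26213815894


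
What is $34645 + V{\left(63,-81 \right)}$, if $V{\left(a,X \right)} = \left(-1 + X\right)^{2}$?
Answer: $41369$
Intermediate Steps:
$34645 + V{\left(63,-81 \right)} = 34645 + \left(-1 - 81\right)^{2} = 34645 + \left(-82\right)^{2} = 34645 + 6724 = 41369$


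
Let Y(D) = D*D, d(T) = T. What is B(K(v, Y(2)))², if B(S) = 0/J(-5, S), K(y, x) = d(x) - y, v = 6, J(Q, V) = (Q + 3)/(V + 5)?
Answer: 0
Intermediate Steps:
J(Q, V) = (3 + Q)/(5 + V)
Y(D) = D²
K(y, x) = x - y
B(S) = 0 (B(S) = 0/(((3 - 5)/(5 + S))) = 0/((-2/(5 + S))) = 0*(-5/2 - S/2) = 0)
B(K(v, Y(2)))² = 0² = 0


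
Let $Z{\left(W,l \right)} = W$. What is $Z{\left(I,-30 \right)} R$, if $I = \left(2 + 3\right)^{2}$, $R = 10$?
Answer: $250$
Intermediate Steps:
$I = 25$ ($I = 5^{2} = 25$)
$Z{\left(I,-30 \right)} R = 25 \cdot 10 = 250$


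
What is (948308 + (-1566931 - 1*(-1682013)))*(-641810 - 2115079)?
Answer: -2931648193710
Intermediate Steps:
(948308 + (-1566931 - 1*(-1682013)))*(-641810 - 2115079) = (948308 + (-1566931 + 1682013))*(-2756889) = (948308 + 115082)*(-2756889) = 1063390*(-2756889) = -2931648193710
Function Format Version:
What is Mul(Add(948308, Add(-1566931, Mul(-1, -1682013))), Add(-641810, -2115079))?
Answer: -2931648193710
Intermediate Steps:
Mul(Add(948308, Add(-1566931, Mul(-1, -1682013))), Add(-641810, -2115079)) = Mul(Add(948308, Add(-1566931, 1682013)), -2756889) = Mul(Add(948308, 115082), -2756889) = Mul(1063390, -2756889) = -2931648193710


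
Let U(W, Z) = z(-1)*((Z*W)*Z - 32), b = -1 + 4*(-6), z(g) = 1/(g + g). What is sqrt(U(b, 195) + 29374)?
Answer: sqrt(2018810)/2 ≈ 710.42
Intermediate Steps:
z(g) = 1/(2*g)
b = -25 (b = -1 - 24 = -25)
U(W, Z) = 16 - W*Z**2/2 (U(W, Z) = ((1/2)/(-1))*((Z*W)*Z - 32) = ((1/2)*(-1))*((W*Z)*Z - 32) = -(W*Z**2 - 32)/2 = -(-32 + W*Z**2)/2 = 16 - W*Z**2/2)
sqrt(U(b, 195) + 29374) = sqrt((16 - 1/2*(-25)*195**2) + 29374) = sqrt((16 - 1/2*(-25)*38025) + 29374) = sqrt((16 + 950625/2) + 29374) = sqrt(950657/2 + 29374) = sqrt(1009405/2) = sqrt(2018810)/2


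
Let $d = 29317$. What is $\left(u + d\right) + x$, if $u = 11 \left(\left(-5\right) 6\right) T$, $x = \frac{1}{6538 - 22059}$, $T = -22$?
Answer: $\frac{567711616}{15521} \approx 36577.0$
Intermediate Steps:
$x = - \frac{1}{15521}$ ($x = \frac{1}{-15521} = - \frac{1}{15521} \approx -6.4429 \cdot 10^{-5}$)
$u = 7260$ ($u = 11 \left(\left(-5\right) 6\right) \left(-22\right) = 11 \left(-30\right) \left(-22\right) = \left(-330\right) \left(-22\right) = 7260$)
$\left(u + d\right) + x = \left(7260 + 29317\right) - \frac{1}{15521} = 36577 - \frac{1}{15521} = \frac{567711616}{15521}$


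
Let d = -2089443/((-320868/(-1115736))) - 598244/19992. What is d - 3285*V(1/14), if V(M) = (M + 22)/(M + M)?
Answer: -57711334815752/7424529 ≈ -7.7731e+6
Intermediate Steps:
V(M) = (22 + M)/(2*M) (V(M) = (22 + M)/((2*M)) = (22 + M)*(1/(2*M)) = (22 + M)/(2*M))
d = -107886290102119/14849058 (d = -2089443/((-320868*(-1/1115736))) - 598244*1/19992 = -2089443/26739/92978 - 149561/4998 = -2089443*92978/26739 - 149561/4998 = -64757410418/8913 - 149561/4998 = -107886290102119/14849058 ≈ -7.2655e+6)
d - 3285*V(1/14) = -107886290102119/14849058 - 3285*(22 + 1/14)/(2*(1/14)) = -107886290102119/14849058 - 3285*(22 + 1/14)/(2*1/14) = -107886290102119/14849058 - 3285*14*309/(2*14) = -107886290102119/14849058 - 3285*309/2 = -107886290102119/14849058 - 1015065/2 = -57711334815752/7424529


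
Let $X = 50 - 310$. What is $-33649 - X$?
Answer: $-33389$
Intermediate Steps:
$X = -260$ ($X = 50 - 310 = -260$)
$-33649 - X = -33649 - -260 = -33649 + 260 = -33389$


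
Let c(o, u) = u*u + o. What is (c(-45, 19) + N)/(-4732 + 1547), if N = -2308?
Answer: 1992/3185 ≈ 0.62543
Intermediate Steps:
c(o, u) = o + u² (c(o, u) = u² + o = o + u²)
(c(-45, 19) + N)/(-4732 + 1547) = ((-45 + 19²) - 2308)/(-4732 + 1547) = ((-45 + 361) - 2308)/(-3185) = (316 - 2308)*(-1/3185) = -1992*(-1/3185) = 1992/3185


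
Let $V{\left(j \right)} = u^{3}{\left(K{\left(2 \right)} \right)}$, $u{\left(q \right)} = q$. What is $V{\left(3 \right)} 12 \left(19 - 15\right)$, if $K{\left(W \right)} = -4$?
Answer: $-3072$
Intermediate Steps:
$V{\left(j \right)} = -64$ ($V{\left(j \right)} = \left(-4\right)^{3} = -64$)
$V{\left(3 \right)} 12 \left(19 - 15\right) = \left(-64\right) 12 \left(19 - 15\right) = - 768 \left(19 - 15\right) = \left(-768\right) 4 = -3072$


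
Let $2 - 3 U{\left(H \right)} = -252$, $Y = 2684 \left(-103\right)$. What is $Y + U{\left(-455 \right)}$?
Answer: $- \frac{829102}{3} \approx -2.7637 \cdot 10^{5}$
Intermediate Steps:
$Y = -276452$
$U{\left(H \right)} = \frac{254}{3}$ ($U{\left(H \right)} = \frac{2}{3} - -84 = \frac{2}{3} + 84 = \frac{254}{3}$)
$Y + U{\left(-455 \right)} = -276452 + \frac{254}{3} = - \frac{829102}{3}$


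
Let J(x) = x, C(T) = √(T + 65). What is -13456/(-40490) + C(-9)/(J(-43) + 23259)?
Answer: 6728/20245 + √14/11608 ≈ 0.33265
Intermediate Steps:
C(T) = √(65 + T)
-13456/(-40490) + C(-9)/(J(-43) + 23259) = -13456/(-40490) + √(65 - 9)/(-43 + 23259) = -13456*(-1/40490) + √56/23216 = 6728/20245 + (2*√14)*(1/23216) = 6728/20245 + √14/11608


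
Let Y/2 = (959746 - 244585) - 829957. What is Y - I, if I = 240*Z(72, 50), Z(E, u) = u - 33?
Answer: -233672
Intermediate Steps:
Z(E, u) = -33 + u
Y = -229592 (Y = 2*((959746 - 244585) - 829957) = 2*(715161 - 829957) = 2*(-114796) = -229592)
I = 4080 (I = 240*(-33 + 50) = 240*17 = 4080)
Y - I = -229592 - 1*4080 = -229592 - 4080 = -233672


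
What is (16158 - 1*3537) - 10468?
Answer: 2153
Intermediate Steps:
(16158 - 1*3537) - 10468 = (16158 - 3537) - 10468 = 12621 - 10468 = 2153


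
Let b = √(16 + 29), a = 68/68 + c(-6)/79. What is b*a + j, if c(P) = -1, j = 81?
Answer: 81 + 234*√5/79 ≈ 87.623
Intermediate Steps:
a = 78/79 (a = 68/68 - 1/79 = 68*(1/68) - 1*1/79 = 1 - 1/79 = 78/79 ≈ 0.98734)
b = 3*√5 (b = √45 = 3*√5 ≈ 6.7082)
b*a + j = (3*√5)*(78/79) + 81 = 234*√5/79 + 81 = 81 + 234*√5/79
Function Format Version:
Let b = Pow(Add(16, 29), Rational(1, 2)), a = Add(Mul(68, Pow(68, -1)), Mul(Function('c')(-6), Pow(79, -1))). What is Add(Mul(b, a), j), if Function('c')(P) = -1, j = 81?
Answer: Add(81, Mul(Rational(234, 79), Pow(5, Rational(1, 2)))) ≈ 87.623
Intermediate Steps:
a = Rational(78, 79) (a = Add(Mul(68, Pow(68, -1)), Mul(-1, Pow(79, -1))) = Add(Mul(68, Rational(1, 68)), Mul(-1, Rational(1, 79))) = Add(1, Rational(-1, 79)) = Rational(78, 79) ≈ 0.98734)
b = Mul(3, Pow(5, Rational(1, 2))) (b = Pow(45, Rational(1, 2)) = Mul(3, Pow(5, Rational(1, 2))) ≈ 6.7082)
Add(Mul(b, a), j) = Add(Mul(Mul(3, Pow(5, Rational(1, 2))), Rational(78, 79)), 81) = Add(Mul(Rational(234, 79), Pow(5, Rational(1, 2))), 81) = Add(81, Mul(Rational(234, 79), Pow(5, Rational(1, 2))))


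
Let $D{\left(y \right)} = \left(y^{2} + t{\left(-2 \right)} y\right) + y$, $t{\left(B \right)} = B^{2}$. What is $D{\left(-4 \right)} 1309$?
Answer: $-5236$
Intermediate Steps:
$D{\left(y \right)} = y^{2} + 5 y$ ($D{\left(y \right)} = \left(y^{2} + \left(-2\right)^{2} y\right) + y = \left(y^{2} + 4 y\right) + y = y^{2} + 5 y$)
$D{\left(-4 \right)} 1309 = - 4 \left(5 - 4\right) 1309 = \left(-4\right) 1 \cdot 1309 = \left(-4\right) 1309 = -5236$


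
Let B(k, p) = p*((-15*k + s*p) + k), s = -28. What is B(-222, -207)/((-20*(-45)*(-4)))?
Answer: 25599/50 ≈ 511.98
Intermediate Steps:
B(k, p) = p*(-28*p - 14*k) (B(k, p) = p*((-15*k - 28*p) + k) = p*((-28*p - 15*k) + k) = p*(-28*p - 14*k))
B(-222, -207)/((-20*(-45)*(-4))) = (-14*(-207)*(-222 + 2*(-207)))/((-20*(-45)*(-4))) = (-14*(-207)*(-222 - 414))/((900*(-4))) = -14*(-207)*(-636)/(-3600) = -1843128*(-1/3600) = 25599/50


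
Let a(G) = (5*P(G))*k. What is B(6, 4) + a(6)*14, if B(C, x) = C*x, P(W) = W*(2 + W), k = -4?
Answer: -13416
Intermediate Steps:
a(G) = -20*G*(2 + G) (a(G) = (5*(G*(2 + G)))*(-4) = (5*G*(2 + G))*(-4) = -20*G*(2 + G))
B(6, 4) + a(6)*14 = 6*4 - 20*6*(2 + 6)*14 = 24 - 20*6*8*14 = 24 - 960*14 = 24 - 13440 = -13416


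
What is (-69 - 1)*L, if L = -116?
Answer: 8120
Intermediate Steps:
(-69 - 1)*L = (-69 - 1)*(-116) = -70*(-116) = 8120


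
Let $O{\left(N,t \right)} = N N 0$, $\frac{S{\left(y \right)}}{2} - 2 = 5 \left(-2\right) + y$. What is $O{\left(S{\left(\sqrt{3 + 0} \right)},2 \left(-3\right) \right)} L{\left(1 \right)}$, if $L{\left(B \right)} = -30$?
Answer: $0$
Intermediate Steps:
$S{\left(y \right)} = -16 + 2 y$ ($S{\left(y \right)} = 4 + 2 \left(5 \left(-2\right) + y\right) = 4 + 2 \left(-10 + y\right) = 4 + \left(-20 + 2 y\right) = -16 + 2 y$)
$O{\left(N,t \right)} = 0$ ($O{\left(N,t \right)} = N^{2} \cdot 0 = 0$)
$O{\left(S{\left(\sqrt{3 + 0} \right)},2 \left(-3\right) \right)} L{\left(1 \right)} = 0 \left(-30\right) = 0$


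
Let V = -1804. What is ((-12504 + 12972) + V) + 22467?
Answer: 21131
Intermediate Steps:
((-12504 + 12972) + V) + 22467 = ((-12504 + 12972) - 1804) + 22467 = (468 - 1804) + 22467 = -1336 + 22467 = 21131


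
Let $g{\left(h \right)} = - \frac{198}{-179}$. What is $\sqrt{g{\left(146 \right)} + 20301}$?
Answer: $\frac{\sqrt{650499783}}{179} \approx 142.49$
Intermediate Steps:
$g{\left(h \right)} = \frac{198}{179}$ ($g{\left(h \right)} = \left(-198\right) \left(- \frac{1}{179}\right) = \frac{198}{179}$)
$\sqrt{g{\left(146 \right)} + 20301} = \sqrt{\frac{198}{179} + 20301} = \sqrt{\frac{3634077}{179}} = \frac{\sqrt{650499783}}{179}$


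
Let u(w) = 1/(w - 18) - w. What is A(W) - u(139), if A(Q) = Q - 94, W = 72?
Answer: 14156/121 ≈ 116.99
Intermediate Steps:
A(Q) = -94 + Q
u(w) = 1/(-18 + w) - w
A(W) - u(139) = (-94 + 72) - (1 - 1*139² + 18*139)/(-18 + 139) = -22 - (1 - 1*19321 + 2502)/121 = -22 - (1 - 19321 + 2502)/121 = -22 - (-16818)/121 = -22 - 1*(-16818/121) = -22 + 16818/121 = 14156/121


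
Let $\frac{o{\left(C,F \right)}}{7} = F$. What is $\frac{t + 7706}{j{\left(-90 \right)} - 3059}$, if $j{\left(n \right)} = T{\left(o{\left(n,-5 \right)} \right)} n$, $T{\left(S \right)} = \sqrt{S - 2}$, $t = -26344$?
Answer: $\frac{57013642}{9657181} - \frac{1677420 i \sqrt{37}}{9657181} \approx 5.9038 - 1.0566 i$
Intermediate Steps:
$o{\left(C,F \right)} = 7 F$
$T{\left(S \right)} = \sqrt{-2 + S}$
$j{\left(n \right)} = i n \sqrt{37}$ ($j{\left(n \right)} = \sqrt{-2 + 7 \left(-5\right)} n = \sqrt{-2 - 35} n = \sqrt{-37} n = i \sqrt{37} n = i n \sqrt{37}$)
$\frac{t + 7706}{j{\left(-90 \right)} - 3059} = \frac{-26344 + 7706}{i \left(-90\right) \sqrt{37} - 3059} = - \frac{18638}{- 90 i \sqrt{37} - 3059} = - \frac{18638}{-3059 - 90 i \sqrt{37}}$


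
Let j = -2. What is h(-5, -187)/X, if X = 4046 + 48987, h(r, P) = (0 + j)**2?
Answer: 4/53033 ≈ 7.5425e-5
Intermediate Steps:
h(r, P) = 4 (h(r, P) = (0 - 2)**2 = (-2)**2 = 4)
X = 53033
h(-5, -187)/X = 4/53033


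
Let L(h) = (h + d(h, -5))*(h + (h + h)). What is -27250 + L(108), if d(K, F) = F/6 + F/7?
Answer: 50684/7 ≈ 7240.6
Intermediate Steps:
d(K, F) = 13*F/42 (d(K, F) = F*(1/6) + F*(1/7) = F/6 + F/7 = 13*F/42)
L(h) = 3*h*(-65/42 + h) (L(h) = (h + (13/42)*(-5))*(h + (h + h)) = (h - 65/42)*(h + 2*h) = (-65/42 + h)*(3*h) = 3*h*(-65/42 + h))
-27250 + L(108) = -27250 + (1/14)*108*(-65 + 42*108) = -27250 + (1/14)*108*(-65 + 4536) = -27250 + (1/14)*108*4471 = -27250 + 241434/7 = 50684/7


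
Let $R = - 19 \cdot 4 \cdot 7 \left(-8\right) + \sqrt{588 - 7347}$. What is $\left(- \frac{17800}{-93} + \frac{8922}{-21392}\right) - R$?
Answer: $- \frac{4043588441}{994728} - 3 i \sqrt{751} \approx -4065.0 - 82.213 i$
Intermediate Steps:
$R = 4256 + 3 i \sqrt{751}$ ($R = - 19 \cdot 28 \left(-8\right) + \sqrt{-6759} = \left(-19\right) \left(-224\right) + 3 i \sqrt{751} = 4256 + 3 i \sqrt{751} \approx 4256.0 + 82.213 i$)
$\left(- \frac{17800}{-93} + \frac{8922}{-21392}\right) - R = \left(- \frac{17800}{-93} + \frac{8922}{-21392}\right) - \left(4256 + 3 i \sqrt{751}\right) = \left(\left(-17800\right) \left(- \frac{1}{93}\right) + 8922 \left(- \frac{1}{21392}\right)\right) - \left(4256 + 3 i \sqrt{751}\right) = \left(\frac{17800}{93} - \frac{4461}{10696}\right) - \left(4256 + 3 i \sqrt{751}\right) = \frac{189973927}{994728} - \left(4256 + 3 i \sqrt{751}\right) = - \frac{4043588441}{994728} - 3 i \sqrt{751}$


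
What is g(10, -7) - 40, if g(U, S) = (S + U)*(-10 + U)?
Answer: -40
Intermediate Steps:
g(U, S) = (-10 + U)*(S + U)
g(10, -7) - 40 = (10² - 10*(-7) - 10*10 - 7*10) - 40 = (100 + 70 - 100 - 70) - 40 = 0 - 40 = -40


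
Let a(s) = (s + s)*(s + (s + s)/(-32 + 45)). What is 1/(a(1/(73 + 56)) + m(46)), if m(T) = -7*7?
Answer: -72111/3533429 ≈ -0.020408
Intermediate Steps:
m(T) = -49
a(s) = 30*s²/13 (a(s) = (2*s)*(s + (2*s)/13) = (2*s)*(s + (2*s)*(1/13)) = (2*s)*(s + 2*s/13) = (2*s)*(15*s/13) = 30*s²/13)
1/(a(1/(73 + 56)) + m(46)) = 1/(30*(1/(73 + 56))²/13 - 49) = 1/(30*(1/129)²/13 - 49) = 1/((30/13)*(1/16641) - 49) = 1/(10/72111 - 49) = 1/(-3533429/72111) = -72111/3533429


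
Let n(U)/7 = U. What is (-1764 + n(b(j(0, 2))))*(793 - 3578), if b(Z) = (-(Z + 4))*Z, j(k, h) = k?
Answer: 4912740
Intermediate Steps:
b(Z) = Z*(-4 - Z) (b(Z) = (-(4 + Z))*Z = (-4 - Z)*Z = Z*(-4 - Z))
n(U) = 7*U
(-1764 + n(b(j(0, 2))))*(793 - 3578) = (-1764 + 7*(-1*0*(4 + 0)))*(793 - 3578) = (-1764 + 7*(-1*0*4))*(-2785) = (-1764 + 7*0)*(-2785) = (-1764 + 0)*(-2785) = -1764*(-2785) = 4912740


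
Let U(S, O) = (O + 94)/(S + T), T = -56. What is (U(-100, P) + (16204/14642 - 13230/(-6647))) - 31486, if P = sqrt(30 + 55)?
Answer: -119501614006813/3795689586 - sqrt(85)/156 ≈ -31484.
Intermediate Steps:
P = sqrt(85) ≈ 9.2195
U(S, O) = (94 + O)/(-56 + S) (U(S, O) = (O + 94)/(S - 56) = (94 + O)/(-56 + S))
(U(-100, P) + (16204/14642 - 13230/(-6647))) - 31486 = ((94 + sqrt(85))/(-56 - 100) + (16204/14642 - 13230/(-6647))) - 31486 = ((94 + sqrt(85))/(-156) + (16204*(1/14642) - 13230*(-1/6647))) - 31486 = (-(94 + sqrt(85))/156 + (8102/7321 + 13230/6647)) - 31486 = ((-47/78 - sqrt(85)/156) + 150710824/48662687) - 31486 = (9468297983/3795689586 - sqrt(85)/156) - 31486 = -119501614006813/3795689586 - sqrt(85)/156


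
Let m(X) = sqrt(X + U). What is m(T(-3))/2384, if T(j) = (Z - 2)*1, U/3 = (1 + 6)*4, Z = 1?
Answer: sqrt(83)/2384 ≈ 0.0038215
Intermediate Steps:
U = 84 (U = 3*((1 + 6)*4) = 3*(7*4) = 3*28 = 84)
T(j) = -1 (T(j) = (1 - 2)*1 = -1*1 = -1)
m(X) = sqrt(84 + X) (m(X) = sqrt(X + 84) = sqrt(84 + X))
m(T(-3))/2384 = sqrt(84 - 1)/2384 = sqrt(83)*(1/2384) = sqrt(83)/2384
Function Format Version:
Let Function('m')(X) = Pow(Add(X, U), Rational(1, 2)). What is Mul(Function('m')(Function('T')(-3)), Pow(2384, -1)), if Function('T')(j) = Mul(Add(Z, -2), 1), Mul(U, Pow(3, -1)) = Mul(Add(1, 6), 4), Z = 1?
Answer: Mul(Rational(1, 2384), Pow(83, Rational(1, 2))) ≈ 0.0038215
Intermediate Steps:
U = 84 (U = Mul(3, Mul(Add(1, 6), 4)) = Mul(3, Mul(7, 4)) = Mul(3, 28) = 84)
Function('T')(j) = -1 (Function('T')(j) = Mul(Add(1, -2), 1) = Mul(-1, 1) = -1)
Function('m')(X) = Pow(Add(84, X), Rational(1, 2)) (Function('m')(X) = Pow(Add(X, 84), Rational(1, 2)) = Pow(Add(84, X), Rational(1, 2)))
Mul(Function('m')(Function('T')(-3)), Pow(2384, -1)) = Mul(Pow(Add(84, -1), Rational(1, 2)), Pow(2384, -1)) = Mul(Pow(83, Rational(1, 2)), Rational(1, 2384)) = Mul(Rational(1, 2384), Pow(83, Rational(1, 2)))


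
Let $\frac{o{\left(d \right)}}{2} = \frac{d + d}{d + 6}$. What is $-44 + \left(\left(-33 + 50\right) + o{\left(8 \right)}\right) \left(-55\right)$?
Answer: $- \frac{7733}{7} \approx -1104.7$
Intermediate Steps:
$o{\left(d \right)} = \frac{4 d}{6 + d}$ ($o{\left(d \right)} = 2 \frac{d + d}{d + 6} = 2 \frac{2 d}{6 + d} = \frac{4 d}{6 + d}$)
$-44 + \left(\left(-33 + 50\right) + o{\left(8 \right)}\right) \left(-55\right) = -44 + \left(\left(-33 + 50\right) + 4 \cdot 8 \frac{1}{6 + 8}\right) \left(-55\right) = -44 + \left(17 + 4 \cdot 8 \cdot \frac{1}{14}\right) \left(-55\right) = -44 + \left(17 + \frac{16}{7}\right) \left(-55\right) = -44 + \frac{135}{7} \left(-55\right) = -44 - \frac{7425}{7} = - \frac{7733}{7}$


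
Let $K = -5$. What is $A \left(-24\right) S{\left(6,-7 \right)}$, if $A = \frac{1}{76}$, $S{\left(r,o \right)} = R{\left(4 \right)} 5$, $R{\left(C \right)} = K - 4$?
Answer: $\frac{270}{19} \approx 14.211$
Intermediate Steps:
$R{\left(C \right)} = -9$ ($R{\left(C \right)} = -5 - 4 = -9$)
$S{\left(r,o \right)} = -45$ ($S{\left(r,o \right)} = \left(-9\right) 5 = -45$)
$A = \frac{1}{76} \approx 0.013158$
$A \left(-24\right) S{\left(6,-7 \right)} = \frac{1}{76} \left(-24\right) \left(-45\right) = \left(- \frac{6}{19}\right) \left(-45\right) = \frac{270}{19}$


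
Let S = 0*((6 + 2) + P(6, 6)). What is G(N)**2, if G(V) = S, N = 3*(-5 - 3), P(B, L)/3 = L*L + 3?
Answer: 0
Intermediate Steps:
P(B, L) = 9 + 3*L**2 (P(B, L) = 3*(L*L + 3) = 3*(L**2 + 3) = 3*(3 + L**2) = 9 + 3*L**2)
S = 0 (S = 0*((6 + 2) + (9 + 3*6**2)) = 0*(8 + (9 + 3*36)) = 0*(8 + (9 + 108)) = 0*(8 + 117) = 0*125 = 0)
N = -24 (N = 3*(-8) = -24)
G(V) = 0
G(N)**2 = 0**2 = 0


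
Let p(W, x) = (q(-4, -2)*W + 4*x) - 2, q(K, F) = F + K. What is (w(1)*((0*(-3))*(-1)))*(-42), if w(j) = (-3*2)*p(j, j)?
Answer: 0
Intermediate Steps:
p(W, x) = -2 - 6*W + 4*x (p(W, x) = ((-2 - 4)*W + 4*x) - 2 = (-6*W + 4*x) - 2 = -2 - 6*W + 4*x)
w(j) = 12 + 12*j (w(j) = (-3*2)*(-2 - 6*j + 4*j) = -6*(-2 - 2*j) = 12 + 12*j)
(w(1)*((0*(-3))*(-1)))*(-42) = ((12 + 12*1)*((0*(-3))*(-1)))*(-42) = ((12 + 12)*(0*(-1)))*(-42) = (24*0)*(-42) = 0*(-42) = 0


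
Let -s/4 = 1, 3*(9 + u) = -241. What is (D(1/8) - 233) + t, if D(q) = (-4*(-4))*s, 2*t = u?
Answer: -1025/3 ≈ -341.67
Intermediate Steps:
u = -268/3 (u = -9 + (⅓)*(-241) = -9 - 241/3 = -268/3 ≈ -89.333)
s = -4 (s = -4*1 = -4)
t = -134/3 (t = (½)*(-268/3) = -134/3 ≈ -44.667)
D(q) = -64 (D(q) = -4*(-4)*(-4) = 16*(-4) = -64)
(D(1/8) - 233) + t = (-64 - 233) - 134/3 = -297 - 134/3 = -1025/3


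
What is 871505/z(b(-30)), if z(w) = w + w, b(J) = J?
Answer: -174301/12 ≈ -14525.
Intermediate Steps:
z(w) = 2*w
871505/z(b(-30)) = 871505/((2*(-30))) = 871505/(-60) = 871505*(-1/60) = -174301/12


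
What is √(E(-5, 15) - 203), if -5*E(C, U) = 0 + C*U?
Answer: 2*I*√47 ≈ 13.711*I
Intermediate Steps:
E(C, U) = -C*U/5 (E(C, U) = -(0 + C*U)/5 = -C*U/5)
√(E(-5, 15) - 203) = √(-⅕*(-5)*15 - 203) = √(15 - 203) = √(-188) = 2*I*√47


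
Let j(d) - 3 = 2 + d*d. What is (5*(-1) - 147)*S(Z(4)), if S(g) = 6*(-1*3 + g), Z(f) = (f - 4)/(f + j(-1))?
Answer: 2736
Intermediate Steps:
j(d) = 5 + d**2 (j(d) = 3 + (2 + d*d) = 3 + (2 + d**2) = 5 + d**2)
Z(f) = (-4 + f)/(6 + f) (Z(f) = (f - 4)/(f + (5 + (-1)**2)) = (-4 + f)/(f + (5 + 1)) = (-4 + f)/(f + 6) = (-4 + f)/(6 + f))
S(g) = -18 + 6*g (S(g) = 6*(-3 + g) = -18 + 6*g)
(5*(-1) - 147)*S(Z(4)) = (5*(-1) - 147)*(-18 + 6*((-4 + 4)/(6 + 4))) = (-5 - 147)*(-18 + 6*(0/10)) = -152*(-18 + 6*((1/10)*0)) = -152*(-18 + 6*0) = -152*(-18 + 0) = -152*(-18) = 2736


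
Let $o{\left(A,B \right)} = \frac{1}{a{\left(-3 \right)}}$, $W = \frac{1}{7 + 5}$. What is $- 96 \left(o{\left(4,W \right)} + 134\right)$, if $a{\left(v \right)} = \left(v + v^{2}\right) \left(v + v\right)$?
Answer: $- \frac{38584}{3} \approx -12861.0$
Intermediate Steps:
$W = \frac{1}{12} \approx 0.083333$
$a{\left(v \right)} = 2 v \left(v + v^{2}\right)$ ($a{\left(v \right)} = \left(v + v^{2}\right) 2 v = 2 v \left(v + v^{2}\right)$)
$o{\left(A,B \right)} = - \frac{1}{36}$ ($o{\left(A,B \right)} = \frac{1}{2 \left(-3\right)^{2} \left(1 - 3\right)} = \frac{1}{2 \cdot 9 \left(-2\right)} = \frac{1}{-36} = - \frac{1}{36}$)
$- 96 \left(o{\left(4,W \right)} + 134\right) = - 96 \left(- \frac{1}{36} + 134\right) = \left(-96\right) \frac{4823}{36} = - \frac{38584}{3}$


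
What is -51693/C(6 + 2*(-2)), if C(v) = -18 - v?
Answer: 51693/20 ≈ 2584.6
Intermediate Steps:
-51693/C(6 + 2*(-2)) = -51693/(-18 - (6 + 2*(-2))) = -51693/(-18 - (6 - 4)) = -51693/(-18 - 1*2) = -51693/(-18 - 2) = -51693/(-20) = -51693*(-1/20) = 51693/20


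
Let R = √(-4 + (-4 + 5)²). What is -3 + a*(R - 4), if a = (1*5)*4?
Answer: -83 + 20*I*√3 ≈ -83.0 + 34.641*I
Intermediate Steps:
R = I*√3 (R = √(-4 + 1²) = √(-4 + 1) = √(-3) = I*√3 ≈ 1.732*I)
a = 20 (a = 5*4 = 20)
-3 + a*(R - 4) = -3 + 20*(I*√3 - 4) = -3 + 20*(-4 + I*√3) = -3 + (-80 + 20*I*√3) = -83 + 20*I*√3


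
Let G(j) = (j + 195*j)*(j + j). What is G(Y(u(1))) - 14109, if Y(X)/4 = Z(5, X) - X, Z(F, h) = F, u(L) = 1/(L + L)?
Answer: 112899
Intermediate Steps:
u(L) = 1/(2*L)
Y(X) = 20 - 4*X (Y(X) = 4*(5 - X) = 20 - 4*X)
G(j) = 392*j² (G(j) = (196*j)*(2*j) = 392*j²)
G(Y(u(1))) - 14109 = 392*(20 - 2/1)² - 14109 = 392*(20 - 2)² - 14109 = 392*18² - 14109 = 392*324 - 14109 = 127008 - 14109 = 112899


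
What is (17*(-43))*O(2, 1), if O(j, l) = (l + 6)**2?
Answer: -35819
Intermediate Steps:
O(j, l) = (6 + l)**2
(17*(-43))*O(2, 1) = (17*(-43))*(6 + 1)**2 = -731*7**2 = -731*49 = -35819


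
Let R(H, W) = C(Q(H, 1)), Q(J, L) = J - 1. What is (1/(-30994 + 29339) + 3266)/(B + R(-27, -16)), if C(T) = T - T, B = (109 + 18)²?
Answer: 5405229/26693495 ≈ 0.20249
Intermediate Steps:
B = 16129 (B = 127² = 16129)
Q(J, L) = -1 + J
C(T) = 0
R(H, W) = 0
(1/(-30994 + 29339) + 3266)/(B + R(-27, -16)) = (1/(-30994 + 29339) + 3266)/(16129 + 0) = (1/(-1655) + 3266)/16129 = (-1/1655 + 3266)*(1/16129) = (5405229/1655)*(1/16129) = 5405229/26693495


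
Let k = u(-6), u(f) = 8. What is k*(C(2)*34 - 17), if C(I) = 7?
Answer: 1768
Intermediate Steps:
k = 8
k*(C(2)*34 - 17) = 8*(7*34 - 17) = 8*(238 - 17) = 8*221 = 1768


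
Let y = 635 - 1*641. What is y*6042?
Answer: -36252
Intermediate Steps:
y = -6 (y = 635 - 641 = -6)
y*6042 = -6*6042 = -36252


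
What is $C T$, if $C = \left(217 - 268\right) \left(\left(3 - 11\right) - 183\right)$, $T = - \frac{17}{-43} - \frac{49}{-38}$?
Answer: $\frac{26816973}{1634} \approx 16412.0$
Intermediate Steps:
$T = \frac{2753}{1634}$ ($T = \left(-17\right) \left(- \frac{1}{43}\right) - - \frac{49}{38} = \frac{17}{43} + \frac{49}{38} = \frac{2753}{1634} \approx 1.6848$)
$C = 9741$ ($C = - 51 \left(\left(3 - 11\right) - 183\right) = - 51 \left(-8 - 183\right) = \left(-51\right) \left(-191\right) = 9741$)
$C T = 9741 \cdot \frac{2753}{1634} = \frac{26816973}{1634}$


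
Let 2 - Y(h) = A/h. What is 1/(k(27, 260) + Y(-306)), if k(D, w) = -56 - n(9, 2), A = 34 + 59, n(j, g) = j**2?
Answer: -102/13739 ≈ -0.0074241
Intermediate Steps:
A = 93
Y(h) = 2 - 93/h
k(D, w) = -137 (k(D, w) = -56 - 1*9**2 = -56 - 1*81 = -56 - 81 = -137)
1/(k(27, 260) + Y(-306)) = 1/(-137 + (2 - 93/(-306))) = 1/(-137 + (2 - 93*(-1/306))) = 1/(-137 + (2 + 31/102)) = 1/(-137 + 235/102) = 1/(-13739/102) = -102/13739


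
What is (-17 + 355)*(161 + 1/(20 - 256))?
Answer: 6421155/118 ≈ 54417.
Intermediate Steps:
(-17 + 355)*(161 + 1/(20 - 256)) = 338*(161 + 1/(-236)) = 338*(161 - 1/236) = 338*(37995/236) = 6421155/118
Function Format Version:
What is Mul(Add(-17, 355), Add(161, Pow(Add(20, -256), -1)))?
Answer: Rational(6421155, 118) ≈ 54417.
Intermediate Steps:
Mul(Add(-17, 355), Add(161, Pow(Add(20, -256), -1))) = Mul(338, Add(161, Pow(-236, -1))) = Mul(338, Add(161, Rational(-1, 236))) = Mul(338, Rational(37995, 236)) = Rational(6421155, 118)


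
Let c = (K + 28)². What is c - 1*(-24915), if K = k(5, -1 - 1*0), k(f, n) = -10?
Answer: 25239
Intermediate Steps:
K = -10
c = 324 (c = (-10 + 28)² = 18² = 324)
c - 1*(-24915) = 324 - 1*(-24915) = 324 + 24915 = 25239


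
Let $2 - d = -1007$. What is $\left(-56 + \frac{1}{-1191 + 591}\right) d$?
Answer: $- \frac{33903409}{600} \approx -56506.0$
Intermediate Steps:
$d = 1009$ ($d = 2 - -1007 = 2 + 1007 = 1009$)
$\left(-56 + \frac{1}{-1191 + 591}\right) d = \left(-56 + \frac{1}{-1191 + 591}\right) 1009 = \left(-56 + \frac{1}{-600}\right) 1009 = \left(-56 - \frac{1}{600}\right) 1009 = \left(- \frac{33601}{600}\right) 1009 = - \frac{33903409}{600}$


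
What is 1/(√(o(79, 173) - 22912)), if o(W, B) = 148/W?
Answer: -I*√158869/60330 ≈ -0.0066067*I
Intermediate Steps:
1/(√(o(79, 173) - 22912)) = 1/(√(148/79 - 22912)) = 1/(√(-1809900/79)) = 1/(30*I*√158869/79) = -I*√158869/60330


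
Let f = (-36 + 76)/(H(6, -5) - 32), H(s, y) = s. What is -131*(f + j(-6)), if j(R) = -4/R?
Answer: 4454/39 ≈ 114.21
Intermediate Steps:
f = -20/13 (f = (-36 + 76)/(6 - 32) = 40/(-26) = 40*(-1/26) = -20/13 ≈ -1.5385)
-131*(f + j(-6)) = -131*(-20/13 - 4/(-6)) = -131*(-20/13 - 4*(-⅙)) = -131*(-20/13 + ⅔) = -131*(-34/39) = 4454/39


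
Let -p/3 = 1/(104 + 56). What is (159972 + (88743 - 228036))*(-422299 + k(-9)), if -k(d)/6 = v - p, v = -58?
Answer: -698042164431/80 ≈ -8.7255e+9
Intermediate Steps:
p = -3/160 (p = -3/(104 + 56) = -3/160 ≈ -0.018750)
k(d) = 27831/80 (k(d) = -6*(-58 - 1*(-3/160)) = -6*(-58 + 3/160) = -6*(-9277/160) = 27831/80)
(159972 + (88743 - 228036))*(-422299 + k(-9)) = (159972 + (88743 - 228036))*(-422299 + 27831/80) = (159972 - 139293)*(-33756089/80) = 20679*(-33756089/80) = -698042164431/80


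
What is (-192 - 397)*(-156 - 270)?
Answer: 250914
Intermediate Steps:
(-192 - 397)*(-156 - 270) = -589*(-426) = 250914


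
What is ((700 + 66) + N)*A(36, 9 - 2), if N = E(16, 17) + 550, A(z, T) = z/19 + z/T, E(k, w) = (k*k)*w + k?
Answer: 760032/19 ≈ 40002.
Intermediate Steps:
E(k, w) = k + w*k² (E(k, w) = k²*w + k = w*k² + k = k + w*k²)
A(z, T) = z/19 + z/T (A(z, T) = z*(1/19) + z/T = z/19 + z/T)
N = 4918 (N = 16*(1 + 16*17) + 550 = 16*(1 + 272) + 550 = 16*273 + 550 = 4368 + 550 = 4918)
((700 + 66) + N)*A(36, 9 - 2) = ((700 + 66) + 4918)*((1/19)*36 + 36/(9 - 2)) = (766 + 4918)*(36/19 + 36/7) = 5684*(36/19 + 36*(⅐)) = 5684*(36/19 + 36/7) = 5684*(936/133) = 760032/19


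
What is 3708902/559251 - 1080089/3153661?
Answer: 1584654105269/251955438273 ≈ 6.2894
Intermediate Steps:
3708902/559251 - 1080089/3153661 = 1584654105269/251955438273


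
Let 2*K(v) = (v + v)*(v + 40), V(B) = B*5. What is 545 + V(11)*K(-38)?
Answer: -3635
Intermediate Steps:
V(B) = 5*B
K(v) = v*(40 + v) (K(v) = ((v + v)*(v + 40))/2 = ((2*v)*(40 + v))/2 = (2*v*(40 + v))/2 = v*(40 + v))
545 + V(11)*K(-38) = 545 + (5*11)*(-38*(40 - 38)) = 545 + 55*(-38*2) = 545 + 55*(-76) = 545 - 4180 = -3635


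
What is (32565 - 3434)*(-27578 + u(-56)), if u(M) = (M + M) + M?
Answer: -808268726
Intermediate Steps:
u(M) = 3*M (u(M) = 2*M + M = 3*M)
(32565 - 3434)*(-27578 + u(-56)) = (32565 - 3434)*(-27578 + 3*(-56)) = 29131*(-27578 - 168) = 29131*(-27746) = -808268726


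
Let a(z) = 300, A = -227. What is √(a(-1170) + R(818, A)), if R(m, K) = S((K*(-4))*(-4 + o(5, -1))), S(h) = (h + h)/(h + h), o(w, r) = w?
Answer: √301 ≈ 17.349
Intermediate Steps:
S(h) = 1 (S(h) = (2*h)/((2*h)) = (2*h)*(1/(2*h)) = 1)
R(m, K) = 1
√(a(-1170) + R(818, A)) = √(300 + 1) = √301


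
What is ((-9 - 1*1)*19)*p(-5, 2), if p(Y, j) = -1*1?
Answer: 190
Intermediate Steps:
p(Y, j) = -1
((-9 - 1*1)*19)*p(-5, 2) = ((-9 - 1*1)*19)*(-1) = ((-9 - 1)*19)*(-1) = -10*19*(-1) = -190*(-1) = 190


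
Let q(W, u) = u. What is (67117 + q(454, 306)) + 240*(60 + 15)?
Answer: 85423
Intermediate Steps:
(67117 + q(454, 306)) + 240*(60 + 15) = (67117 + 306) + 240*(60 + 15) = 67423 + 240*75 = 67423 + 18000 = 85423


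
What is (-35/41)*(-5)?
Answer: 175/41 ≈ 4.2683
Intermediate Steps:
(-35/41)*(-5) = ((1/41)*(-35))*(-5) = -35/41*(-5) = 175/41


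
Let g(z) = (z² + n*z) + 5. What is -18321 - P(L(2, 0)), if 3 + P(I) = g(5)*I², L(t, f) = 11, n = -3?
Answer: -20133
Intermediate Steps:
g(z) = 5 + z² - 3*z (g(z) = (z² - 3*z) + 5 = 5 + z² - 3*z)
P(I) = -3 + 15*I² (P(I) = -3 + (5 + 5² - 3*5)*I² = -3 + (5 + 25 - 15)*I² = -3 + 15*I²)
-18321 - P(L(2, 0)) = -18321 - (-3 + 15*11²) = -18321 - (-3 + 15*121) = -18321 - (-3 + 1815) = -18321 - 1*1812 = -18321 - 1812 = -20133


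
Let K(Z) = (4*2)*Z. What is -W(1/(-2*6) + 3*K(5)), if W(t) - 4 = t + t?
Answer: -1463/6 ≈ -243.83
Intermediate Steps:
K(Z) = 8*Z
W(t) = 4 + 2*t (W(t) = 4 + (t + t) = 4 + 2*t)
-W(1/(-2*6) + 3*K(5)) = -(4 + 2*(1/(-2*6) + 3*(8*5))) = -(4 + 2*(1/(-12) + 3*40)) = -(4 + 2*(-1/12 + 120)) = -(4 + 2*(1439/12)) = -(4 + 1439/6) = -1*1463/6 = -1463/6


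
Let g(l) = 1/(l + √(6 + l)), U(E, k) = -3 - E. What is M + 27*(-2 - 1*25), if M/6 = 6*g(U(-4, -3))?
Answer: -735 + 6*√7 ≈ -719.13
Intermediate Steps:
M = 36/(1 + √7) (M = 6*(6/((-3 - 1*(-4)) + √(6 + (-3 - 1*(-4))))) = 6*(6/((-3 + 4) + √(6 + (-3 + 4)))) = 6*(6/(1 + √(6 + 1))) = 6*(6/(1 + √7)) = 36/(1 + √7) ≈ 9.8745)
M + 27*(-2 - 1*25) = (-6 + 6*√7) + 27*(-2 - 1*25) = (-6 + 6*√7) + 27*(-2 - 25) = (-6 + 6*√7) + 27*(-27) = (-6 + 6*√7) - 729 = -735 + 6*√7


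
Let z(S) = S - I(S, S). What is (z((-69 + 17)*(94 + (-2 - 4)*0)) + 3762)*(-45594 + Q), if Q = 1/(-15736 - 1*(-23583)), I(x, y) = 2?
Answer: 403571459976/7847 ≈ 5.1430e+7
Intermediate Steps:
Q = 1/7847 (Q = 1/(-15736 + 23583) = 1/7847 ≈ 0.00012744)
z(S) = -2 + S (z(S) = S - 1*2 = S - 2 = -2 + S)
(z((-69 + 17)*(94 + (-2 - 4)*0)) + 3762)*(-45594 + Q) = ((-2 + (-69 + 17)*(94 + (-2 - 4)*0)) + 3762)*(-45594 + 1/7847) = ((-2 - 52*(94 - 6*0)) + 3762)*(-357776117/7847) = ((-2 - 52*(94 + 0)) + 3762)*(-357776117/7847) = ((-2 - 52*94) + 3762)*(-357776117/7847) = ((-2 - 4888) + 3762)*(-357776117/7847) = (-4890 + 3762)*(-357776117/7847) = -1128*(-357776117/7847) = 403571459976/7847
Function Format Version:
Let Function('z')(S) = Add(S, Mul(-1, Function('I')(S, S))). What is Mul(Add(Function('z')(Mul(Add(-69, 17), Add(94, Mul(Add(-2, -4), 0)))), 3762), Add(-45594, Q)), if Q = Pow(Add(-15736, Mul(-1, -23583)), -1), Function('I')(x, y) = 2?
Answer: Rational(403571459976, 7847) ≈ 5.1430e+7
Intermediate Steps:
Q = Rational(1, 7847) (Q = Pow(Add(-15736, 23583), -1) = Pow(7847, -1) = Rational(1, 7847) ≈ 0.00012744)
Function('z')(S) = Add(-2, S) (Function('z')(S) = Add(S, Mul(-1, 2)) = Add(S, -2) = Add(-2, S))
Mul(Add(Function('z')(Mul(Add(-69, 17), Add(94, Mul(Add(-2, -4), 0)))), 3762), Add(-45594, Q)) = Mul(Add(Add(-2, Mul(Add(-69, 17), Add(94, Mul(Add(-2, -4), 0)))), 3762), Add(-45594, Rational(1, 7847))) = Mul(Add(Add(-2, Mul(-52, Add(94, Mul(-6, 0)))), 3762), Rational(-357776117, 7847)) = Mul(Add(Add(-2, Mul(-52, Add(94, 0))), 3762), Rational(-357776117, 7847)) = Mul(Add(Add(-2, Mul(-52, 94)), 3762), Rational(-357776117, 7847)) = Mul(Add(Add(-2, -4888), 3762), Rational(-357776117, 7847)) = Mul(Add(-4890, 3762), Rational(-357776117, 7847)) = Mul(-1128, Rational(-357776117, 7847)) = Rational(403571459976, 7847)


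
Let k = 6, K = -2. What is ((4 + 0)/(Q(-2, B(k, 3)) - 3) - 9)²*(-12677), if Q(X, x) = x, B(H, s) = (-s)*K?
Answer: -6706133/9 ≈ -7.4513e+5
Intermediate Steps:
B(H, s) = 2*s (B(H, s) = -s*(-2) = 2*s)
((4 + 0)/(Q(-2, B(k, 3)) - 3) - 9)²*(-12677) = ((4 + 0)/(2*3 - 3) - 9)²*(-12677) = (4/(6 - 3) - 9)²*(-12677) = (4/3 - 9)²*(-12677) = (-23/3)²*(-12677) = (529/9)*(-12677) = -6706133/9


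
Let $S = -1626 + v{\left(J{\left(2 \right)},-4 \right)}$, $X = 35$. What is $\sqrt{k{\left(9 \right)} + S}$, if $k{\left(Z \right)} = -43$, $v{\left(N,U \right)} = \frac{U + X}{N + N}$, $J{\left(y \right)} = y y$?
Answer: $\frac{i \sqrt{26642}}{4} \approx 40.806 i$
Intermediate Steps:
$J{\left(y \right)} = y^{2}$
$v{\left(N,U \right)} = \frac{35 + U}{2 N}$ ($v{\left(N,U \right)} = \frac{U + 35}{N + N} = \frac{35 + U}{2 N}$)
$S = - \frac{12977}{8}$ ($S = -1626 + \frac{35 - 4}{2 \cdot 2^{2}} = -1626 + \frac{1}{2} \cdot \frac{1}{4} \cdot 31 = -1626 + \frac{31}{8} = - \frac{12977}{8} \approx -1622.1$)
$\sqrt{k{\left(9 \right)} + S} = \sqrt{-43 - \frac{12977}{8}} = \sqrt{- \frac{13321}{8}} = \frac{i \sqrt{26642}}{4}$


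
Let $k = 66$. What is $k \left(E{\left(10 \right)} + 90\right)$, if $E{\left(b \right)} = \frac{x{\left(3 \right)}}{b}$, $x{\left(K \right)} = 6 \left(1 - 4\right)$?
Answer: $\frac{29106}{5} \approx 5821.2$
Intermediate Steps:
$x{\left(K \right)} = -18$ ($x{\left(K \right)} = 6 \left(-3\right) = -18$)
$E{\left(b \right)} = - \frac{18}{b}$
$k \left(E{\left(10 \right)} + 90\right) = 66 \left(- \frac{18}{10} + 90\right) = 66 \left(\left(-18\right) \frac{1}{10} + 90\right) = 66 \left(- \frac{9}{5} + 90\right) = 66 \cdot \frac{441}{5} = \frac{29106}{5}$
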